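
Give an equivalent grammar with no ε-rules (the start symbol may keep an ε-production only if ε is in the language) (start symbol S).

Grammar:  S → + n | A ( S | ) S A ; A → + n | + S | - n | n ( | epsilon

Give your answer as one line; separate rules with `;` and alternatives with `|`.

The nullable symbols are {A}.
ε ∉ L(G), so no ε-production is kept.
For each production, add variants omitting each subset of nullable occurrences: S → A ( S gives A ( S | ( S. S → ) S A gives ) S A | ) S.

S → + n | A ( S | ( S | ) S A | ) S; A → + n | + S | - n | n (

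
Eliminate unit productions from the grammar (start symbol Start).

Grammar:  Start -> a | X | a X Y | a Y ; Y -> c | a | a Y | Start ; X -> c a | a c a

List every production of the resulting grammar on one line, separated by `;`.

Start -> a | a X Y | a Y | c a | a c a; Y -> a | a X Y | a Y | c a | a c a | c; X -> c a | a c a

Unit pairs: Start ⇒* {X}; Y ⇒* {Start, X}.
For every A with A ⇒* B via unit rules, add B's non-unit alternatives to A; then delete every rule of the form X → Y.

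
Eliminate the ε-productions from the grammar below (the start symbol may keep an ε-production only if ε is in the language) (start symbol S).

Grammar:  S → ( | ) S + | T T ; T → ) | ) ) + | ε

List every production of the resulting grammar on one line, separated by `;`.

S → ( | ) S + | ) + | T T | T | ε; T → ) | ) ) +

Nullable nonterminals: {S, T}.
ε ∈ L(G) since S is nullable, so keep S → ε.
Add the nullable-subset variants: S → ) S + gives ) S + | ) +. S → T T gives T T | T.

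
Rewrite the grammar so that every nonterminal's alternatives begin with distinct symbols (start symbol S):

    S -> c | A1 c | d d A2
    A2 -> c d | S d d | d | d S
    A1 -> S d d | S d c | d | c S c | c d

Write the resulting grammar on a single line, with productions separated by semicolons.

A2 has alternatives sharing prefix 'd': factor to A2 → d A2' with A2' → ε | S.
A1 has alternatives sharing prefix 'S d': factor to A1 → S d A1' with A1' → d | c.
A1 has alternatives sharing prefix 'c': factor to A1 → c A1'' with A1'' → S c | d.

S -> c | A1 c | d d A2; A2 -> c d | S d d | d A2'; A1 -> d | S d A1' | c A1''; A2' -> ε | S; A1' -> d | c; A1'' -> S c | d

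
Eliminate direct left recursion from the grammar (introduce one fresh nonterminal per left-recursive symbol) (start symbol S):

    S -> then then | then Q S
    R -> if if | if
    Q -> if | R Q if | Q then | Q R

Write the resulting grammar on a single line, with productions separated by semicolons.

Directly left-recursive nonterminal: Q.
For Q: α = {then, R}, β = {if, R Q if}. Rewrite as Q → β Q' and Q' → α Q' | ε.

S -> then then | then Q S; R -> if if | if; Q -> if Q' | R Q if Q'; Q' -> then Q' | R Q' | ε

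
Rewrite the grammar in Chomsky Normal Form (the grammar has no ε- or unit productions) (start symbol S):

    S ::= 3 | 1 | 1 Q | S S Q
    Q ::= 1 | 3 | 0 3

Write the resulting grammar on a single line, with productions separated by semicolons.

Introduce a nonterminal for each terminal appearing in a rule of length ≥ 2: X1 → 1, X2 → 0, X3 → 3.
Binarize each right-hand side of length ≥ 3 by chaining fresh nonterminals (Y1, Y2, …): affected rules were S → S S Q.

S ::= 3 | 1 | X1 Q | S Y1; Q ::= 1 | 3 | X2 X3; X1 ::= 1; X2 ::= 0; X3 ::= 3; Y1 ::= S Q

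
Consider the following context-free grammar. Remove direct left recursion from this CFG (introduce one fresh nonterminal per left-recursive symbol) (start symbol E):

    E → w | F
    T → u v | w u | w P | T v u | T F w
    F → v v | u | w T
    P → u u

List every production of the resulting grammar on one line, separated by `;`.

E → w | F; T → u v T' | w u T' | w P T'; F → v v | u | w T; P → u u; T' → v u T' | F w T' | ε

Left recursion appears on T.
For T: α = {v u, F w}, β = {u v, w u, w P}. Rewrite as T → β T' and T' → α T' | ε.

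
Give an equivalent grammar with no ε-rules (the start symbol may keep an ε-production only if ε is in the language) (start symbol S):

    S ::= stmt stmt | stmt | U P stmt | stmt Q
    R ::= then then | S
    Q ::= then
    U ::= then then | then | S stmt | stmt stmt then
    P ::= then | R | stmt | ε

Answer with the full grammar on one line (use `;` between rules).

S ::= stmt stmt | stmt | U P stmt | U stmt | stmt Q; R ::= then then | S; Q ::= then; U ::= then then | then | S stmt | stmt stmt then; P ::= then | R | stmt

Nullable set = {P}.
ε ∉ L(G), so no ε-production is kept.
For each production, add variants omitting each subset of nullable occurrences: S → U P stmt gives U P stmt | U stmt.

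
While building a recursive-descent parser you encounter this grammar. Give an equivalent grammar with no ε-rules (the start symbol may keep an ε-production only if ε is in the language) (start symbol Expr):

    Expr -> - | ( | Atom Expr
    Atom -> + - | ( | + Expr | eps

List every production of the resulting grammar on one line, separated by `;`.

Expr -> - | ( | Atom Expr; Atom -> + - | ( | + Expr

Nullable nonterminals: {Atom}.
ε ∉ L(G), so no ε-production is kept.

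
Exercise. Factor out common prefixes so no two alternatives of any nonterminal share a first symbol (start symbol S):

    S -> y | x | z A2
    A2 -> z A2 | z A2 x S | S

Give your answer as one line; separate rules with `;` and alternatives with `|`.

S -> y | x | z A2; A2 -> S | z A2 A2'; A2' -> ε | x S

A2 has alternatives sharing prefix 'z A2': factor to A2 → z A2 A2' with A2' → ε | x S.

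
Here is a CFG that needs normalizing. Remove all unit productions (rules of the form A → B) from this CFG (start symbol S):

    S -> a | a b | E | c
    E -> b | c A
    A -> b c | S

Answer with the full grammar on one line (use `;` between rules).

S -> b | c A | a | a b | c; E -> b | c A; A -> b | c A | a | a b | c | b c

Unit pairs: A ⇒* {E, S}; S ⇒* {E}.
Replace each nonterminal's rules with the union of the non-unit rules of every nonterminal it unit-derives.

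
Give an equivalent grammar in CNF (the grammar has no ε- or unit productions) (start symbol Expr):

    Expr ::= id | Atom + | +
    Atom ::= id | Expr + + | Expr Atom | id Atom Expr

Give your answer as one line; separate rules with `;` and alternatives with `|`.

Introduce a nonterminal for each terminal appearing in a rule of length ≥ 2: X1 → +, X2 → id.
Binarize each right-hand side of length ≥ 3 by chaining fresh nonterminals (Y1, Y2, …): affected rules were Atom → Expr X1 X1; Atom → X2 Atom Expr.

Expr ::= id | Atom X1 | +; Atom ::= id | Expr Y1 | Expr Atom | X2 Y2; X1 ::= +; X2 ::= id; Y1 ::= X1 X1; Y2 ::= Atom Expr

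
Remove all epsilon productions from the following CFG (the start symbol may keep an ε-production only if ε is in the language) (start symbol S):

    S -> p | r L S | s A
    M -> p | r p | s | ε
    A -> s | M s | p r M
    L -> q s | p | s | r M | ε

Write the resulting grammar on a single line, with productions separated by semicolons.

The nullable symbols are {L, M}.
ε ∉ L(G), so no ε-production is kept.
Expand every rule over subsets of its nullable positions: S → r L S gives r L S | r S. A → p r M gives p r M | p r. L → r M gives r M | r.

S -> p | r L S | r S | s A; M -> p | r p | s; A -> s | M s | p r M | p r; L -> q s | p | s | r M | r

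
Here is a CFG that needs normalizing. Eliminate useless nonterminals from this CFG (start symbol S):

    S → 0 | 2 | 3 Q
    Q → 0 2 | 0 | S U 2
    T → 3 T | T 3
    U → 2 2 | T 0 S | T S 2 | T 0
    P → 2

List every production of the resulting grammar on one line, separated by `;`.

Generating nonterminals: {P, Q, S, U}.
Reachable from S after that: {Q, S, U}.
Removed useless symbols: {P, T} and every production mentioning them.

S → 0 | 2 | 3 Q; Q → 0 2 | 0 | S U 2; U → 2 2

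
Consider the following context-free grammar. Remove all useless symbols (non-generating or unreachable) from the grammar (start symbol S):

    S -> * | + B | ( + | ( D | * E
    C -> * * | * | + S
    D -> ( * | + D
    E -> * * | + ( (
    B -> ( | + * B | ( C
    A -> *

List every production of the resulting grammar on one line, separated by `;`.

Generating nonterminals: {A, B, C, D, E, S}.
Reachable from S after that: {B, C, D, E, S}.
Removed useless symbols: {A} and every production mentioning them.

S -> * | + B | ( + | ( D | * E; C -> * * | * | + S; D -> ( * | + D; E -> * * | + ( (; B -> ( | + * B | ( C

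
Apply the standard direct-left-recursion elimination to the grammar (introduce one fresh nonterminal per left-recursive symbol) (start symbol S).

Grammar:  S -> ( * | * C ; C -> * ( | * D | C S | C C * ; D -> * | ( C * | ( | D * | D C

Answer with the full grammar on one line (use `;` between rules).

S -> ( * | * C; C -> * ( C' | * D C'; D -> * D' | ( C * D' | ( D'; C' -> S C' | C * C' | eps; D' -> * D' | C D' | eps

Directly left-recursive nonterminals: C, D.
For C: α = {S, C *}, β = {* (, * D}. Rewrite as C → β C' and C' → α C' | ε.
For D: α = {*, C}, β = {*, ( C *, (}. Rewrite as D → β D' and D' → α D' | ε.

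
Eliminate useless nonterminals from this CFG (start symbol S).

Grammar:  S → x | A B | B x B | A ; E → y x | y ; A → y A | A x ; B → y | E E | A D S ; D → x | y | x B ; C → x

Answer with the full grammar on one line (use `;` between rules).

S → x | B x B; E → y x | y; B → y | E E

Generating nonterminals: {B, C, D, E, S}.
Reachable from S after that: {B, E, S}.
Removed useless symbols: {A, C, D} and every production mentioning them.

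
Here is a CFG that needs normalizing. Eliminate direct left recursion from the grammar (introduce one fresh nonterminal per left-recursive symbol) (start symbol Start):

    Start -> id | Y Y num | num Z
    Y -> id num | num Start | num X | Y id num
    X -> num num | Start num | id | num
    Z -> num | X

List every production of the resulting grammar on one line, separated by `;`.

Directly left-recursive nonterminal: Y.
For Y: α = {id num}, β = {id num, num Start, num X}. Rewrite as Y → β Y1 and Y1 → α Y1 | ε.

Start -> id | Y Y num | num Z; Y -> id num Y1 | num Start Y1 | num X Y1; X -> num num | Start num | id | num; Z -> num | X; Y1 -> id num Y1 | ε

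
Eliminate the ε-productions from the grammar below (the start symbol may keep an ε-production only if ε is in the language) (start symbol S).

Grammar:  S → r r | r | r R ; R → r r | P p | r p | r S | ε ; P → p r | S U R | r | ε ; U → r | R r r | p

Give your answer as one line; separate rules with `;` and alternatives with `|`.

The nullable symbols are {P, R}.
ε ∉ L(G), so no ε-production is kept.
Add the nullable-subset variants: R → P p gives P p | p. P → S U R gives S U R | S U. U → R r r gives R r r | r r.

S → r r | r | r R; R → r r | P p | p | r p | r S; P → p r | S U R | S U | r; U → r | R r r | r r | p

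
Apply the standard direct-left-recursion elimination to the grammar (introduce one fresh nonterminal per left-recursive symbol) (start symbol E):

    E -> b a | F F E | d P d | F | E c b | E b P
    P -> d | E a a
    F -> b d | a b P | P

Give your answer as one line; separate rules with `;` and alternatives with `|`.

Directly left-recursive nonterminal: E.
For E: α = {c b, b P}, β = {b a, F F E, d P d, F}. Rewrite as E → β E' and E' → α E' | ε.

E -> b a E' | F F E E' | d P d E' | F E'; P -> d | E a a; F -> b d | a b P | P; E' -> c b E' | b P E' | ε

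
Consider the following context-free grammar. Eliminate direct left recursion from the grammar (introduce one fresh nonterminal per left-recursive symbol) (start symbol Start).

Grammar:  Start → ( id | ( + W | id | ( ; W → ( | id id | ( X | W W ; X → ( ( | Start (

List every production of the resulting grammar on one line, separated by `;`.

Start → ( id | ( + W | id | (; W → ( W1 | id id W1 | ( X W1; X → ( ( | Start (; W1 → W W1 | ε

W is directly left-recursive.
For W: α = {W}, β = {(, id id, ( X}. Rewrite as W → β W1 and W1 → α W1 | ε.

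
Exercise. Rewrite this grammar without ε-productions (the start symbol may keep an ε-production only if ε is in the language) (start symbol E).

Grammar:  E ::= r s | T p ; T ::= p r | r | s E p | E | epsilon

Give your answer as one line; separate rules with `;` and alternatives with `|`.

E ::= r s | T p | p; T ::= p r | r | s E p | E

The nullable symbols are {T}.
ε ∉ L(G), so no ε-production is kept.
Add the nullable-subset variants: E → T p gives T p | p.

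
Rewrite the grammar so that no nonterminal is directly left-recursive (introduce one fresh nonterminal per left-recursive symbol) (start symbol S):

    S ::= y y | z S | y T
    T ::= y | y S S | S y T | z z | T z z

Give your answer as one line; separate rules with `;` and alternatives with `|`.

S ::= y y | z S | y T; T ::= y T' | y S S T' | S y T T' | z z T'; T' ::= z z T' | ε

Directly left-recursive nonterminal: T.
For T: α = {z z}, β = {y, y S S, S y T, z z}. Rewrite as T → β T' and T' → α T' | ε.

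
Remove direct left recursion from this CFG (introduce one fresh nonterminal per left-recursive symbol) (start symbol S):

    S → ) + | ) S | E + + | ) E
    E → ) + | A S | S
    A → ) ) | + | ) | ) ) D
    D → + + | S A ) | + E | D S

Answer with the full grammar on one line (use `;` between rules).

S → ) + | ) S | E + + | ) E; E → ) + | A S | S; A → ) ) | + | ) | ) ) D; D → + + D' | S A ) D' | + E D'; D' → S D' | ε

Directly left-recursive nonterminal: D.
For D: α = {S}, β = {+ +, S A ), + E}. Rewrite as D → β D' and D' → α D' | ε.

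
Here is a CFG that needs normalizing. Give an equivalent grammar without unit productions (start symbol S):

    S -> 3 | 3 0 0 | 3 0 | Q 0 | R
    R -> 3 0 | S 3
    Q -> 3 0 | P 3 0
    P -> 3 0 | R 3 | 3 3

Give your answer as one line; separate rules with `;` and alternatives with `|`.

Unit pairs: S ⇒* {R}.
For each unit pair (A, B), copy every non-unit production of B to A, then drop all unit productions.

S -> 3 | 3 0 0 | 3 0 | Q 0 | S 3; R -> 3 0 | S 3; Q -> 3 0 | P 3 0; P -> 3 0 | R 3 | 3 3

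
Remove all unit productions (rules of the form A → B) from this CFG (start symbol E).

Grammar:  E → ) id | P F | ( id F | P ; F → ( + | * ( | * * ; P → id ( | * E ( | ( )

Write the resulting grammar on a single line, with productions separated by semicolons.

E → ) id | P F | ( id F | id ( | * E ( | ( ); F → ( + | * ( | * *; P → id ( | * E ( | ( )

Unit pairs: E ⇒* {P}.
For each unit pair (A, B), copy every non-unit production of B to A, then drop all unit productions.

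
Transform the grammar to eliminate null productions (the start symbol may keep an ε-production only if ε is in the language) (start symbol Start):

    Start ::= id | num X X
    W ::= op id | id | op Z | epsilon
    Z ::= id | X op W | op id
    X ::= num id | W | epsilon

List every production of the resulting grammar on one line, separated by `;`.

Start ::= id | num X X | num X | num; W ::= op id | id | op Z; Z ::= id | X op W | X op | op W | op | op id; X ::= num id | W

Nullable set = {W, X}.
ε ∉ L(G), so no ε-production is kept.
Add the nullable-subset variants: Start → num X X gives num X X | num X | num. Z → X op W gives X op W | X op | op W | op.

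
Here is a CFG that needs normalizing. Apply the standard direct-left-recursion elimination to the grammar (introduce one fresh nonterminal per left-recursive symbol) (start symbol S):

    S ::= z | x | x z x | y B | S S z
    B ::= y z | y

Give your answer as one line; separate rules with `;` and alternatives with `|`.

S ::= z S' | x S' | x z x S' | y B S'; B ::= y z | y; S' ::= S z S' | epsilon

Left recursion appears on S.
For S: α = {S z}, β = {z, x, x z x, y B}. Rewrite as S → β S' and S' → α S' | ε.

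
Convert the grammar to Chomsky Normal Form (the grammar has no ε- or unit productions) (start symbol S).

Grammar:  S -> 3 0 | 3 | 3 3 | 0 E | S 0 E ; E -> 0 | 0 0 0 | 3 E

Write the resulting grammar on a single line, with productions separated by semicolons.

S -> X1 X2 | 3 | X1 X1 | X2 E | S Y1; E -> 0 | X2 Y2 | X1 E; X1 -> 3; X2 -> 0; Y1 -> X2 E; Y2 -> X2 X2

Introduce a nonterminal for each terminal appearing in a rule of length ≥ 2: X1 → 3, X2 → 0.
Binarize each right-hand side of length ≥ 3 by chaining fresh nonterminals (Y1, Y2, …): affected rules were S → S X2 E; E → X2 X2 X2.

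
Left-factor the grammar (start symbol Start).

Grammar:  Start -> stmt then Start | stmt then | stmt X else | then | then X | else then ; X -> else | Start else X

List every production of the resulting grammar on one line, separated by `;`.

Start has alternatives sharing prefix 'stmt': factor to Start → stmt Start1 with Start1 → then Start | then | X else.
Start has alternatives sharing prefix 'then': factor to Start → then Start2 with Start2 → ε | X.
Start1 has alternatives sharing prefix 'then': factor to Start1 → then Start11 with Start11 → Start | ε.

Start -> else then | stmt Start1 | then Start2; X -> else | Start else X; Start1 -> X else | then Start11; Start2 -> ε | X; Start11 -> Start | ε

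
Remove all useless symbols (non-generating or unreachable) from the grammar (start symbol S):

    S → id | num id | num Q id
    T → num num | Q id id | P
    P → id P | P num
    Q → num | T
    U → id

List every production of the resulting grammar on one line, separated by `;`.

Generating nonterminals: {Q, S, T, U}.
Reachable from S after that: {Q, S, T}.
Removed useless symbols: {P, U} and every production mentioning them.

S → id | num id | num Q id; T → num num | Q id id; Q → num | T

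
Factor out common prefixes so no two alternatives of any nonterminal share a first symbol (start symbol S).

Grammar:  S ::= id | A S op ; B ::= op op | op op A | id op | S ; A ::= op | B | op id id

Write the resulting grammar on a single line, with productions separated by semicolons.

S ::= id | A S op; B ::= id op | S | op op B'; A ::= B | op A'; B' ::= ε | A; A' ::= ε | id id

B has alternatives sharing prefix 'op op': factor to B → op op B' with B' → ε | A.
A has alternatives sharing prefix 'op': factor to A → op A' with A' → ε | id id.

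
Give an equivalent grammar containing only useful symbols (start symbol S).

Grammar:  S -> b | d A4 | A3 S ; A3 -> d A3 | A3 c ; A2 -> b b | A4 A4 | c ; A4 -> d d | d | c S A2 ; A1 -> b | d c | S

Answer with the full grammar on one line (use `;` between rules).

Generating nonterminals: {A1, A2, A4, S}.
Reachable from S after that: {A2, A4, S}.
Removed useless symbols: {A1, A3} and every production mentioning them.

S -> b | d A4; A2 -> b b | A4 A4 | c; A4 -> d d | d | c S A2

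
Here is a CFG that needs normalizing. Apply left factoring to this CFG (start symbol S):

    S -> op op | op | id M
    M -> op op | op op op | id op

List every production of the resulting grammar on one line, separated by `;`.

S has alternatives sharing prefix 'op': factor to S → op S' with S' → op | ε.
M has alternatives sharing prefix 'op op': factor to M → op op M' with M' → ε | op.

S -> id M | op S'; M -> id op | op op M'; S' -> op | ε; M' -> ε | op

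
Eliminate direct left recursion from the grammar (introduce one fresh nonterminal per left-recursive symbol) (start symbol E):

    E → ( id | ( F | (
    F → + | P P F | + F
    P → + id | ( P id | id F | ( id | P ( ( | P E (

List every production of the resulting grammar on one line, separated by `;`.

E → ( id | ( F | (; F → + | P P F | + F; P → + id P' | ( P id P' | id F P' | ( id P'; P' → ( ( P' | E ( P' | ε

P is directly left-recursive.
For P: α = {( (, E (}, β = {+ id, ( P id, id F, ( id}. Rewrite as P → β P' and P' → α P' | ε.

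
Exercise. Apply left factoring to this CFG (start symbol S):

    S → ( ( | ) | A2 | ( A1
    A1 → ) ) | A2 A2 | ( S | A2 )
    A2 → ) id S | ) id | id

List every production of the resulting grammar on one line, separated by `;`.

S → ) | A2 | ( S'; A1 → ) ) | ( S | A2 A1'; A2 → id | ) id A2'; S' → ( | A1; A1' → A2 | ); A2' → S | ε

S has alternatives sharing prefix '(': factor to S → ( S' with S' → ( | A1.
A1 has alternatives sharing prefix 'A2': factor to A1 → A2 A1' with A1' → A2 | ).
A2 has alternatives sharing prefix ') id': factor to A2 → ) id A2' with A2' → S | ε.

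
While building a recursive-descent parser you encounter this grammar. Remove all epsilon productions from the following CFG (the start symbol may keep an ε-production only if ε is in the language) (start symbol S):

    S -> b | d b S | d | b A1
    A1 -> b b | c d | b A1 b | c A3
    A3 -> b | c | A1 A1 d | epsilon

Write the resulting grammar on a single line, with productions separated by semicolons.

S -> b | d b S | d | b A1; A1 -> b b | c d | b A1 b | c A3 | c; A3 -> b | c | A1 A1 d

The nullable symbols are {A3}.
ε ∉ L(G), so no ε-production is kept.
Expand every rule over subsets of its nullable positions: A1 → c A3 gives c A3 | c.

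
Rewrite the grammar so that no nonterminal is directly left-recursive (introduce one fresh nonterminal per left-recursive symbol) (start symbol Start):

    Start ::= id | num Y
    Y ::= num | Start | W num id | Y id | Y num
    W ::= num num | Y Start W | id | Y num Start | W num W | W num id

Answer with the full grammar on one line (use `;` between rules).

Start ::= id | num Y; Y ::= num Y1 | Start Y1 | W num id Y1; W ::= num num W1 | Y Start W W1 | id W1 | Y num Start W1; Y1 ::= id Y1 | num Y1 | eps; W1 ::= num W W1 | num id W1 | eps

Y, W are directly left-recursive.
For Y: α = {id, num}, β = {num, Start, W num id}. Rewrite as Y → β Y1 and Y1 → α Y1 | ε.
For W: α = {num W, num id}, β = {num num, Y Start W, id, Y num Start}. Rewrite as W → β W1 and W1 → α W1 | ε.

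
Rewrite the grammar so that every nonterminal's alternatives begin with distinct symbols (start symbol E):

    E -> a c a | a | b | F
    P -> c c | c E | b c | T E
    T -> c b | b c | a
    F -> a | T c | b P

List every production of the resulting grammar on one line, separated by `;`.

E -> b | F | a E'; P -> b c | T E | c P'; T -> c b | b c | a; F -> a | T c | b P; E' -> c a | ε; P' -> c | E

E has alternatives sharing prefix 'a': factor to E → a E' with E' → c a | ε.
P has alternatives sharing prefix 'c': factor to P → c P' with P' → c | E.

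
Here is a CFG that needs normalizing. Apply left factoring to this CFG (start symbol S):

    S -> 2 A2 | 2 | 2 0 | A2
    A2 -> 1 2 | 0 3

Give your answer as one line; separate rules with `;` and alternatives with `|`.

S has alternatives sharing prefix '2': factor to S → 2 S' with S' → A2 | ε | 0.

S -> A2 | 2 S'; A2 -> 1 2 | 0 3; S' -> A2 | ε | 0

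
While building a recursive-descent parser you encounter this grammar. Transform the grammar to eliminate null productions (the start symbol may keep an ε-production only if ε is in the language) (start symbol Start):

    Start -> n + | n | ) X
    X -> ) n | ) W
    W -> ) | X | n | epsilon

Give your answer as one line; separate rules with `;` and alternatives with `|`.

Nullable nonterminals: {W}.
ε ∉ L(G), so no ε-production is kept.
Add the nullable-subset variants: X → ) W gives ) W | ).

Start -> n + | n | ) X; X -> ) n | ) W | ); W -> ) | X | n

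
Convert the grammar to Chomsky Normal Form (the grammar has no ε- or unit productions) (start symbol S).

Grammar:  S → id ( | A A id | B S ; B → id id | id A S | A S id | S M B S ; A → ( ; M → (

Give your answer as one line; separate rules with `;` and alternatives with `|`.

Introduce a nonterminal for each terminal appearing in a rule of length ≥ 2: X1 → id, X2 → (.
Binarize each right-hand side of length ≥ 3 by chaining fresh nonterminals (Y1, Y2, …): affected rules were S → A A X1; B → X1 A S; B → A S X1; B → S M B S.

S → X1 X2 | A Y1 | B S; B → X1 X1 | X1 Y2 | A Y3 | S Y4; A → (; M → (; X1 → id; X2 → (; Y1 → A X1; Y2 → A S; Y3 → S X1; Y4 → M Y5; Y5 → B S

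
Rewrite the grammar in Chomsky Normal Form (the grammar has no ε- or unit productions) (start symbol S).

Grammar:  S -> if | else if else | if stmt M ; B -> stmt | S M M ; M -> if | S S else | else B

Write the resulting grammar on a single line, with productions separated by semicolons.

Introduce a nonterminal for each terminal appearing in a rule of length ≥ 2: X1 → else, X2 → if, X3 → stmt.
Binarize each right-hand side of length ≥ 3 by chaining fresh nonterminals (Y1, Y2, …): affected rules were S → X1 X2 X1; S → X2 X3 M; B → S M M; M → S S X1.

S -> if | X1 Y1 | X2 Y2; B -> stmt | S Y3; M -> if | S Y4 | X1 B; X1 -> else; X2 -> if; X3 -> stmt; Y1 -> X2 X1; Y2 -> X3 M; Y3 -> M M; Y4 -> S X1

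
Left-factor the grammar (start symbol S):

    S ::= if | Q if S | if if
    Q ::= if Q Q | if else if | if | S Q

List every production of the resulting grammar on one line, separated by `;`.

S has alternatives sharing prefix 'if': factor to S → if S' with S' → ε | if.
Q has alternatives sharing prefix 'if': factor to Q → if Q' with Q' → Q Q | else if | ε.

S ::= Q if S | if S'; Q ::= S Q | if Q'; S' ::= ε | if; Q' ::= Q Q | else if | ε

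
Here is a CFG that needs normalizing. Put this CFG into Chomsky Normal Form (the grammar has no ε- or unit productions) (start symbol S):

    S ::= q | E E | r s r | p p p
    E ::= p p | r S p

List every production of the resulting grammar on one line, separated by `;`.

S ::= q | E E | X1 Y1 | X3 Y2; E ::= X3 X3 | X1 Y3; X1 ::= r; X2 ::= s; X3 ::= p; Y1 ::= X2 X1; Y2 ::= X3 X3; Y3 ::= S X3

Introduce a nonterminal for each terminal appearing in a rule of length ≥ 2: X1 → r, X2 → s, X3 → p.
Binarize each right-hand side of length ≥ 3 by chaining fresh nonterminals (Y1, Y2, …): affected rules were S → X1 X2 X1; S → X3 X3 X3; E → X1 S X3.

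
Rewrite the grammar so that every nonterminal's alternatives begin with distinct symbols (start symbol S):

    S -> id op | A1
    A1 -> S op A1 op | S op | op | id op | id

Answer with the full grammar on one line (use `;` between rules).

S -> id op | A1; A1 -> op | S op A1' | id A1''; A1' -> A1 op | epsilon; A1'' -> op | epsilon

A1 has alternatives sharing prefix 'S op': factor to A1 → S op A1' with A1' → A1 op | ε.
A1 has alternatives sharing prefix 'id': factor to A1 → id A1'' with A1'' → op | ε.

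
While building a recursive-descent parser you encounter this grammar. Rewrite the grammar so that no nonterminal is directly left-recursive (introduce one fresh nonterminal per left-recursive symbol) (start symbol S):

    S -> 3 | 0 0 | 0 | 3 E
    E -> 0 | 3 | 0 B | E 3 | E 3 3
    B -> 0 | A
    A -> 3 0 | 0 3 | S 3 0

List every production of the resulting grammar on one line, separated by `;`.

S -> 3 | 0 0 | 0 | 3 E; E -> 0 E' | 3 E' | 0 B E'; B -> 0 | A; A -> 3 0 | 0 3 | S 3 0; E' -> 3 E' | 3 3 E' | ε

Directly left-recursive nonterminal: E.
For E: α = {3, 3 3}, β = {0, 3, 0 B}. Rewrite as E → β E' and E' → α E' | ε.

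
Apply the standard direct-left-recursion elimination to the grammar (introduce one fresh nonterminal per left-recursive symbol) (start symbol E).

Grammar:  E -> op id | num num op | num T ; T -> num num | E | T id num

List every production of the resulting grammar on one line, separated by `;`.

E -> op id | num num op | num T; T -> num num T' | E T'; T' -> id num T' | ε

Left recursion appears on T.
For T: α = {id num}, β = {num num, E}. Rewrite as T → β T' and T' → α T' | ε.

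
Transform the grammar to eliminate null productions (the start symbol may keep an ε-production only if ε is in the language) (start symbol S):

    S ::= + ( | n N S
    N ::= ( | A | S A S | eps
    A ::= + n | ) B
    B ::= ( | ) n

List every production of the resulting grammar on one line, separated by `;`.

Nullable nonterminals: {N}.
ε ∉ L(G), so no ε-production is kept.
For each production, add variants omitting each subset of nullable occurrences: S → n N S gives n N S | n S.

S ::= + ( | n N S | n S; N ::= ( | A | S A S; A ::= + n | ) B; B ::= ( | ) n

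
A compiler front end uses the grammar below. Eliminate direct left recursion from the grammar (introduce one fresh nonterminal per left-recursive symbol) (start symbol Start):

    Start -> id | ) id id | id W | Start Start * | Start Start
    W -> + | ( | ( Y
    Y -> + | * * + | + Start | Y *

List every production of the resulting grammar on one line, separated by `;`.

Start, Y are directly left-recursive.
For Start: α = {Start *, Start}, β = {id, ) id id, id W}. Rewrite as Start → β Start1 and Start1 → α Start1 | ε.
For Y: α = {*}, β = {+, * * +, + Start}. Rewrite as Y → β Y1 and Y1 → α Y1 | ε.

Start -> id Start1 | ) id id Start1 | id W Start1; W -> + | ( | ( Y; Y -> + Y1 | * * + Y1 | + Start Y1; Start1 -> Start * Start1 | Start Start1 | ε; Y1 -> * Y1 | ε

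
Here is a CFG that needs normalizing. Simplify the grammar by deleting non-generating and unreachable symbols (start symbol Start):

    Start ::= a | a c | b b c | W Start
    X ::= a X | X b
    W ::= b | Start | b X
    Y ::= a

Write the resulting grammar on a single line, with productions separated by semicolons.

Start ::= a | a c | b b c | W Start; W ::= b | Start

Generating nonterminals: {Start, W, Y}.
Reachable from Start after that: {Start, W}.
Removed useless symbols: {X, Y} and every production mentioning them.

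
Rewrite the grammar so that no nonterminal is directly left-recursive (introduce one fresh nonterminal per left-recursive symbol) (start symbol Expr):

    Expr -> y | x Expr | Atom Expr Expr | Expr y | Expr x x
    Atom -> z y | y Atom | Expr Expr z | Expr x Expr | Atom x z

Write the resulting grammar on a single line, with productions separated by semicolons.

Directly left-recursive nonterminals: Expr, Atom.
For Expr: α = {y, x x}, β = {y, x Expr, Atom Expr Expr}. Rewrite as Expr → β Expr1 and Expr1 → α Expr1 | ε.
For Atom: α = {x z}, β = {z y, y Atom, Expr Expr z, Expr x Expr}. Rewrite as Atom → β Atom1 and Atom1 → α Atom1 | ε.

Expr -> y Expr1 | x Expr Expr1 | Atom Expr Expr Expr1; Atom -> z y Atom1 | y Atom Atom1 | Expr Expr z Atom1 | Expr x Expr Atom1; Expr1 -> y Expr1 | x x Expr1 | ε; Atom1 -> x z Atom1 | ε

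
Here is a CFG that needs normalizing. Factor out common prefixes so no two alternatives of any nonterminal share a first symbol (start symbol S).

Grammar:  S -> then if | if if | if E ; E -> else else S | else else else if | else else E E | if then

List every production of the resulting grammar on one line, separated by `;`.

S -> then if | if S'; E -> if then | else else E'; S' -> if | E; E' -> S | else if | E E

S has alternatives sharing prefix 'if': factor to S → if S' with S' → if | E.
E has alternatives sharing prefix 'else else': factor to E → else else E' with E' → S | else if | E E.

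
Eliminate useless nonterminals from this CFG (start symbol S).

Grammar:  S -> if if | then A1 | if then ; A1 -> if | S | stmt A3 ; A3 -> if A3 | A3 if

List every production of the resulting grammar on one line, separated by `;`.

S -> if if | then A1 | if then; A1 -> if | S

Generating nonterminals: {A1, S}.
Reachable from S after that: {A1, S}.
Removed useless symbols: {A3} and every production mentioning them.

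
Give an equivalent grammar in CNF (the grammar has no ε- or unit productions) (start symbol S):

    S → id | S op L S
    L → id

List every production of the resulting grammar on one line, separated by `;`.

Introduce a nonterminal for each terminal appearing in a rule of length ≥ 2: X1 → op.
Binarize each right-hand side of length ≥ 3 by chaining fresh nonterminals (Y1, Y2, …): affected rules were S → S X1 L S.

S → id | S Y1; L → id; X1 → op; Y1 → X1 Y2; Y2 → L S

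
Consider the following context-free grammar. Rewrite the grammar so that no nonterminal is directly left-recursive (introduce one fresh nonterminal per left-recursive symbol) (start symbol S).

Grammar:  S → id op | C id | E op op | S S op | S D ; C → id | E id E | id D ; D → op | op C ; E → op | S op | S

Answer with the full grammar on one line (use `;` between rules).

S is directly left-recursive.
For S: α = {S op, D}, β = {id op, C id, E op op}. Rewrite as S → β S' and S' → α S' | ε.

S → id op S' | C id S' | E op op S'; C → id | E id E | id D; D → op | op C; E → op | S op | S; S' → S op S' | D S' | ε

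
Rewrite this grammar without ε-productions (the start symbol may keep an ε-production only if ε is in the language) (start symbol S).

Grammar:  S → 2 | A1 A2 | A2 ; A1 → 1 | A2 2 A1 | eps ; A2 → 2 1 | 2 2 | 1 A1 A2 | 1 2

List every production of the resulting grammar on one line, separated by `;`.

Nullable nonterminals: {A1}.
ε ∉ L(G), so no ε-production is kept.
Add the nullable-subset variants: S → A1 A2 gives A1 A2 | A2. A1 → A2 2 A1 gives A2 2 A1 | A2 2. A2 → 1 A1 A2 gives 1 A1 A2 | 1 A2.

S → 2 | A1 A2 | A2; A1 → 1 | A2 2 A1 | A2 2; A2 → 2 1 | 2 2 | 1 A1 A2 | 1 A2 | 1 2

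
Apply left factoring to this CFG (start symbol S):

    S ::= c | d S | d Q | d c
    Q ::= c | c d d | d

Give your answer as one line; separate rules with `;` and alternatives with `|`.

S has alternatives sharing prefix 'd': factor to S → d S' with S' → S | Q | c.
Q has alternatives sharing prefix 'c': factor to Q → c Q' with Q' → ε | d d.

S ::= c | d S'; Q ::= d | c Q'; S' ::= S | Q | c; Q' ::= ε | d d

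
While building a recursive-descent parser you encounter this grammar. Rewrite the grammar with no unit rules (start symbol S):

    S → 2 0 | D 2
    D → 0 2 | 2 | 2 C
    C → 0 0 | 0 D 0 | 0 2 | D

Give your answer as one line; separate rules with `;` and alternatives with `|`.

Unit pairs: C ⇒* {D}.
For each unit pair (A, B), copy every non-unit production of B to A, then drop all unit productions.

S → 2 0 | D 2; D → 0 2 | 2 | 2 C; C → 0 0 | 0 D 0 | 0 2 | 2 | 2 C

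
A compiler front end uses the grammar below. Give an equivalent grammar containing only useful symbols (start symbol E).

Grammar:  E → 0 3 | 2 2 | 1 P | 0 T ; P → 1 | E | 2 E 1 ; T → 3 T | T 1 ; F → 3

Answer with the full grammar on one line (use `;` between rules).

Generating nonterminals: {E, F, P}.
Reachable from E after that: {E, P}.
Removed useless symbols: {F, T} and every production mentioning them.

E → 0 3 | 2 2 | 1 P; P → 1 | E | 2 E 1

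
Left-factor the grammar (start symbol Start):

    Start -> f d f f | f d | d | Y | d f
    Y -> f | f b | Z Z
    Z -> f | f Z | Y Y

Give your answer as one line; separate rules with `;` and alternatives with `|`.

Start -> Y | f d Start1 | d Start2; Y -> Z Z | f Y1; Z -> Y Y | f Z1; Start1 -> f f | ε; Start2 -> ε | f; Y1 -> ε | b; Z1 -> ε | Z

Start has alternatives sharing prefix 'f d': factor to Start → f d Start1 with Start1 → f f | ε.
Start has alternatives sharing prefix 'd': factor to Start → d Start2 with Start2 → ε | f.
Y has alternatives sharing prefix 'f': factor to Y → f Y1 with Y1 → ε | b.
Z has alternatives sharing prefix 'f': factor to Z → f Z1 with Z1 → ε | Z.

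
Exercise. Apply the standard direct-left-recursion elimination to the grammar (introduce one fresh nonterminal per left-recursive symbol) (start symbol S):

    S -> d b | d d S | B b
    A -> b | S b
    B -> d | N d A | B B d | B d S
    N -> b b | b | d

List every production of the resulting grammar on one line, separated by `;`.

S -> d b | d d S | B b; A -> b | S b; B -> d B' | N d A B'; N -> b b | b | d; B' -> B d B' | d S B' | ε

Left recursion appears on B.
For B: α = {B d, d S}, β = {d, N d A}. Rewrite as B → β B' and B' → α B' | ε.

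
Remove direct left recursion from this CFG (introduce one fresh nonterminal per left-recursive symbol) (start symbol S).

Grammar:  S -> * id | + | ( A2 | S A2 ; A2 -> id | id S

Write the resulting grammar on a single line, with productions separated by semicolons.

Directly left-recursive nonterminal: S.
For S: α = {A2}, β = {* id, +, ( A2}. Rewrite as S → β S' and S' → α S' | ε.

S -> * id S' | + S' | ( A2 S'; A2 -> id | id S; S' -> A2 S' | ε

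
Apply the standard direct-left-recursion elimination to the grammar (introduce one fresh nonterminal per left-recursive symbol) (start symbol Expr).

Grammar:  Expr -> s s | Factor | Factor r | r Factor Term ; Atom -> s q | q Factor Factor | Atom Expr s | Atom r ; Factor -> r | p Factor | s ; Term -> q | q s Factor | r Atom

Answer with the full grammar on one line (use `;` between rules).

Atom is directly left-recursive.
For Atom: α = {Expr s, r}, β = {s q, q Factor Factor}. Rewrite as Atom → β Atom1 and Atom1 → α Atom1 | ε.

Expr -> s s | Factor | Factor r | r Factor Term; Atom -> s q Atom1 | q Factor Factor Atom1; Factor -> r | p Factor | s; Term -> q | q s Factor | r Atom; Atom1 -> Expr s Atom1 | r Atom1 | eps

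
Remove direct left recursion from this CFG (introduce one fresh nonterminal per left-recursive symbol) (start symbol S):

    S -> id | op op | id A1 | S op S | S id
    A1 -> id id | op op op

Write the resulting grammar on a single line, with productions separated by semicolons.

S -> id S' | op op S' | id A1 S'; A1 -> id id | op op op; S' -> op S S' | id S' | ε

Directly left-recursive nonterminal: S.
For S: α = {op S, id}, β = {id, op op, id A1}. Rewrite as S → β S' and S' → α S' | ε.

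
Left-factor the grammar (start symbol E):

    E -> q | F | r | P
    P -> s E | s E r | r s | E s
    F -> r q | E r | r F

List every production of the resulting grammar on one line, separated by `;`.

P has alternatives sharing prefix 's E': factor to P → s E P' with P' → ε | r.
F has alternatives sharing prefix 'r': factor to F → r F' with F' → q | F.

E -> q | F | r | P; P -> r s | E s | s E P'; F -> E r | r F'; P' -> ε | r; F' -> q | F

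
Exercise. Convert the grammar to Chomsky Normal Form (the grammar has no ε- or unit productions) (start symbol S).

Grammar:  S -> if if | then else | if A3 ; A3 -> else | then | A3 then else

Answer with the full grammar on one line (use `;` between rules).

Introduce a nonterminal for each terminal appearing in a rule of length ≥ 2: X1 → if, X2 → then, X3 → else.
Binarize each right-hand side of length ≥ 3 by chaining fresh nonterminals (Y1, Y2, …): affected rules were A3 → A3 X2 X3.

S -> X1 X1 | X2 X3 | X1 A3; A3 -> else | then | A3 Y1; X1 -> if; X2 -> then; X3 -> else; Y1 -> X2 X3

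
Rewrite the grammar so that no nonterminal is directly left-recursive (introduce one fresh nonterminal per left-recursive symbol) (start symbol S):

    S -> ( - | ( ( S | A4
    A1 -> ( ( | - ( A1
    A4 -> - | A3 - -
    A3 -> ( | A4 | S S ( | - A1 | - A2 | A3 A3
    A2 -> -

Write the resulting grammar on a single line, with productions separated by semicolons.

S -> ( - | ( ( S | A4; A1 -> ( ( | - ( A1; A4 -> - | A3 - -; A3 -> ( A3' | A4 A3' | S S ( A3' | - A1 A3' | - A2 A3'; A2 -> -; A3' -> A3 A3' | ε

A3 is directly left-recursive.
For A3: α = {A3}, β = {(, A4, S S (, - A1, - A2}. Rewrite as A3 → β A3' and A3' → α A3' | ε.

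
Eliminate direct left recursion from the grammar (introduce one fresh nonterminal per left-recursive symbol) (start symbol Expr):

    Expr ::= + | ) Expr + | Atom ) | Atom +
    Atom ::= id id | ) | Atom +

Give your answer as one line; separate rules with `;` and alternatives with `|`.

Expr ::= + | ) Expr + | Atom ) | Atom +; Atom ::= id id Atom1 | ) Atom1; Atom1 ::= + Atom1 | ε

Atom is directly left-recursive.
For Atom: α = {+}, β = {id id, )}. Rewrite as Atom → β Atom1 and Atom1 → α Atom1 | ε.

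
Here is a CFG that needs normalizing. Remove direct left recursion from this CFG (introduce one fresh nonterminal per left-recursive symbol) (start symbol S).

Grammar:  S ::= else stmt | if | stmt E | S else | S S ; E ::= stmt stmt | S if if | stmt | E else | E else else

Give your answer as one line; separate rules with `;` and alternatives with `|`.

S ::= else stmt S' | if S' | stmt E S'; E ::= stmt stmt E' | S if if E' | stmt E'; S' ::= else S' | S S' | ε; E' ::= else E' | else else E' | ε

Directly left-recursive nonterminals: S, E.
For S: α = {else, S}, β = {else stmt, if, stmt E}. Rewrite as S → β S' and S' → α S' | ε.
For E: α = {else, else else}, β = {stmt stmt, S if if, stmt}. Rewrite as E → β E' and E' → α E' | ε.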